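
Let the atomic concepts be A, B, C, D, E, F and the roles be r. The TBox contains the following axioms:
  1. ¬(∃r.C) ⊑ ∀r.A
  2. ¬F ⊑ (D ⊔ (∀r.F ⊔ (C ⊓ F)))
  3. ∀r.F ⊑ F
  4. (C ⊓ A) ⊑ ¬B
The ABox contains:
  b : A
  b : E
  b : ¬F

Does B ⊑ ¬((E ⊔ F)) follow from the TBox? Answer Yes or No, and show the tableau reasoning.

No

1. B ⊑ ¬((E ⊔ F))  ⇔  (B ⊓ (E ⊔ F)) unsat w.r.t. T
   open: L(x₀) ⊇ {B, E, F, ¬C, ∃r.C, …} (+ ∃-successors)
2. Hence B ⊑ ¬((E ⊔ F)): not entailed.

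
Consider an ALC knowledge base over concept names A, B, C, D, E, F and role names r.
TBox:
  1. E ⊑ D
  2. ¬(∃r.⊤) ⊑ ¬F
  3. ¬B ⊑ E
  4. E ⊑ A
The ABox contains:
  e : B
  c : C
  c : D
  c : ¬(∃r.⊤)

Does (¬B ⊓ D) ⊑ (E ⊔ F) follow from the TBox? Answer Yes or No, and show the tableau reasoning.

1. (¬B ⊓ D) ⊑ (E ⊔ F)  ⇔  ((¬B ⊓ D) ⊓ (¬E ⊓ ¬F)) unsat w.r.t. T
   all branches close; clash {E, ¬E} at x₀
2. Hence (¬B ⊓ D) ⊑ (E ⊔ F): entailed.

Yes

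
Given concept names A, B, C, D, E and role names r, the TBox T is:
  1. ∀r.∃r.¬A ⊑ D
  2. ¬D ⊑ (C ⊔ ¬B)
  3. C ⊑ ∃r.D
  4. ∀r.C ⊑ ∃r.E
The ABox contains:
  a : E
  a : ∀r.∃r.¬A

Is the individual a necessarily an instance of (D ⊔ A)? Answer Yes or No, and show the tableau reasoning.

1. a : (D ⊔ A)?  L(a) = {E, ∀r.∃r.¬A} ∪ {(¬D ⊓ ¬A)}
   clash {D, ¬D} at a — a ∈ (D ⊔ A)
2. Hence a : (D ⊔ A): entailed.

Yes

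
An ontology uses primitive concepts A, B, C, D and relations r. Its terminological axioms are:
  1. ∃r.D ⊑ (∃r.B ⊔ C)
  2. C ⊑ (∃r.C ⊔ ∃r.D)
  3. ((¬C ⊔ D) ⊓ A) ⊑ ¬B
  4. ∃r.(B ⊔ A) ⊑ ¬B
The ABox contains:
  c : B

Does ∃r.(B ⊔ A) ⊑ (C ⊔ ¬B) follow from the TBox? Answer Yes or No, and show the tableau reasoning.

1. ∃r.(B ⊔ A) ⊑ (C ⊔ ¬B)  ⇔  (∃r.(B ⊔ A) ⊓ (¬C ⊓ B)) unsat w.r.t. T
   all branches close; clash {C, ¬C} at x₀
2. Hence ∃r.(B ⊔ A) ⊑ (C ⊔ ¬B): entailed.

Yes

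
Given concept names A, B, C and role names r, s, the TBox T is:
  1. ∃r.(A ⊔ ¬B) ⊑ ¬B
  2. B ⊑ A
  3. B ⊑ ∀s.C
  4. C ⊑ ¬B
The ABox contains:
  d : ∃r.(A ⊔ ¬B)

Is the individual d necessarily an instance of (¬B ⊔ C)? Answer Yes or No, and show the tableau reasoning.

Yes

1. d : (¬B ⊔ C)?  L(d) = {∃r.(A ⊔ ¬B)} ∪ {(B ⊓ ¬C)}
   clash {B, ¬B} at d — d ∈ (¬B ⊔ C)
2. Hence d : (¬B ⊔ C): entailed.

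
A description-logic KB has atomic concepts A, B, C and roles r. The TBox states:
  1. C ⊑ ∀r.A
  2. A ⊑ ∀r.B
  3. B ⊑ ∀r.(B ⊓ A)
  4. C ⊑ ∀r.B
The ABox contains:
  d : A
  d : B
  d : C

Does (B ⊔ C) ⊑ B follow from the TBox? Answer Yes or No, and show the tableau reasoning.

1. (B ⊔ C) ⊑ B  ⇔  ((B ⊔ C) ⊓ ¬B) unsat w.r.t. T
   open: L(x₀) ⊇ {C, ¬A, ¬B, ∀r.A, ∀r.B}
2. Hence (B ⊔ C) ⊑ B: not entailed.

No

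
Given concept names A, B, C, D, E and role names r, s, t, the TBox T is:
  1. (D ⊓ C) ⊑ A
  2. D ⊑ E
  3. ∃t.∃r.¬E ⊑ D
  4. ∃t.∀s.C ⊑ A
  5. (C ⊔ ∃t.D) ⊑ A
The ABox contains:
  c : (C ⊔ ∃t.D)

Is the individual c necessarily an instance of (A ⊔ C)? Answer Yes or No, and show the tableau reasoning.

Yes

1. c : (A ⊔ C)?  L(c) = {(C ⊔ ∃t.D)} ∪ {(¬A ⊓ ¬C)}
   clash {A, ¬A} at c — c ∈ (A ⊔ C)
2. Hence c : (A ⊔ C): entailed.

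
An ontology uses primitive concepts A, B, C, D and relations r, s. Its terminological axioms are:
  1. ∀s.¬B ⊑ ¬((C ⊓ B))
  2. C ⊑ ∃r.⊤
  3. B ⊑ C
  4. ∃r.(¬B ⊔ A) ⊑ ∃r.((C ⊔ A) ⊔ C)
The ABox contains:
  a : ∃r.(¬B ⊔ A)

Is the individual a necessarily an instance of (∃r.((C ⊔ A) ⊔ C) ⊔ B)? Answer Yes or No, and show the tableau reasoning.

Yes

1. a : (∃r.((C ⊔ A) ⊔ C) ⊔ B)?  L(a) = {∃r.(¬B ⊔ A)} ∪ {(∀r.((¬C ⊓ ¬A) ⊓ ¬C) ⊓ ¬B)}
   clash {C, ¬C} at an ∃-successor — a ∈ (∃r.((C ⊔ A) ⊔ C) ⊔ B)
2. Hence a : (∃r.((C ⊔ A) ⊔ C) ⊔ B): entailed.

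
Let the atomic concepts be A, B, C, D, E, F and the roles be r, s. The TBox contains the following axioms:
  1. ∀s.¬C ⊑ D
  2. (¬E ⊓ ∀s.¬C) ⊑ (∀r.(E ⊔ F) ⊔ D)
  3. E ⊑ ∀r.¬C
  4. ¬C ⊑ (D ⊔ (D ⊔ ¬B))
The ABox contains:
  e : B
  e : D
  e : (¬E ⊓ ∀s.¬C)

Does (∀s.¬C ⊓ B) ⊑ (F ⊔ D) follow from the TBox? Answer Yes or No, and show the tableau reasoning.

1. (∀s.¬C ⊓ B) ⊑ (F ⊔ D)  ⇔  ((∀s.¬C ⊓ B) ⊓ (¬F ⊓ ¬D)) unsat w.r.t. T
   all branches close; clash {D, ¬D} at x₀
2. Hence (∀s.¬C ⊓ B) ⊑ (F ⊔ D): entailed.

Yes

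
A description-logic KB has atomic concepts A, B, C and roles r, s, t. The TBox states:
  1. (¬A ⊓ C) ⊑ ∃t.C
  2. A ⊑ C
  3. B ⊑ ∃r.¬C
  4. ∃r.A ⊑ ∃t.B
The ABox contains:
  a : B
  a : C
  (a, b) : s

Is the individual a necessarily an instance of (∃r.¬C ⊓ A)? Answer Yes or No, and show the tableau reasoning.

1. a : (∃r.¬C ⊓ A)?  L(a) = {B, C} ∪ {(∀r.C ⊔ ¬A)}
   apply at a: B⊑∃r.¬C
   open: L(a) ⊇ {B, C, ¬A, ∀r.¬A, ∃r.¬C, …} (+ ∃-successors) — a ∉ (∃r.¬C ⊓ A) possible
2. Hence a : (∃r.¬C ⊓ A): not entailed.

No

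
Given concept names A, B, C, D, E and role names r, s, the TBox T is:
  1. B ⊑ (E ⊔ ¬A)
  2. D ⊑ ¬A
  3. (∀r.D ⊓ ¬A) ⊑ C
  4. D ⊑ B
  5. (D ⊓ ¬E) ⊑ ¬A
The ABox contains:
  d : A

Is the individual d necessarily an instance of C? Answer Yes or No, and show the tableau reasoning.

No

1. d : C?  L(d) = {A} ∪ {¬C}
   open: L(d) ⊇ {A, ¬B, ¬C, ¬D} — d ∉ C possible
2. Hence d : C: not entailed.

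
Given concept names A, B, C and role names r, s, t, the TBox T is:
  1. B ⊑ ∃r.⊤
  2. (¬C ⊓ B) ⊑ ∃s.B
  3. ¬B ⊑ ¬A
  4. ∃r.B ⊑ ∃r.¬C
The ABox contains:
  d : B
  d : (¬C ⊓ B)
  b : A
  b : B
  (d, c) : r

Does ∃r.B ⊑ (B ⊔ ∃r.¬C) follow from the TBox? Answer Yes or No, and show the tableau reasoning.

Yes

1. ∃r.B ⊑ (B ⊔ ∃r.¬C)  ⇔  (∃r.B ⊓ (¬B ⊓ ∀r.C)) unsat w.r.t. T
   all branches close; clash {C, ¬C} at an ∃-successor
2. Hence ∃r.B ⊑ (B ⊔ ∃r.¬C): entailed.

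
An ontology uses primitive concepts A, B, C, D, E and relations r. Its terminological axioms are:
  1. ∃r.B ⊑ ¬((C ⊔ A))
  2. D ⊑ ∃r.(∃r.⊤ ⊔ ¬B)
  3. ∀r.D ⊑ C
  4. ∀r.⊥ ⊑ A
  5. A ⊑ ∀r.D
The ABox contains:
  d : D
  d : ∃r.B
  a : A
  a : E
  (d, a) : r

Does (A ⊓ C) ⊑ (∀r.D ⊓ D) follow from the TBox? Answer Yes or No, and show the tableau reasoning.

1. (A ⊓ C) ⊑ (∀r.D ⊓ D)  ⇔  ((A ⊓ C) ⊓ (∃r.¬D ⊔ ¬D)) unsat w.r.t. T
   apply at x₀: A⊑∀r.D
   open: L(x₀) ⊇ {A, C, ¬D, ∀r.D, ∀r.¬B}
2. Hence (A ⊓ C) ⊑ (∀r.D ⊓ D): not entailed.

No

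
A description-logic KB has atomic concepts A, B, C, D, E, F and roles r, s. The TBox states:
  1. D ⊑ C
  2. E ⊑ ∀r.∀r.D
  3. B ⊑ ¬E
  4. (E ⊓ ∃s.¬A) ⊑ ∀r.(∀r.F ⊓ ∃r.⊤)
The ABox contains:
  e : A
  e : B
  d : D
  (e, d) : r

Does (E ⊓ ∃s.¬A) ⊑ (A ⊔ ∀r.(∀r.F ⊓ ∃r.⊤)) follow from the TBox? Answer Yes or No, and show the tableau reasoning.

Yes

1. (E ⊓ ∃s.¬A) ⊑ (A ⊔ ∀r.(∀r.F ⊓ ∃r.⊤))  ⇔  ((E ⊓ ∃s.¬A) ⊓ (¬A ⊓ ∃r.(∃r.¬F ⊔ ∀r.⊥))) unsat w.r.t. T
   all branches close; clash {E, ¬E} at x₀
2. Hence (E ⊓ ∃s.¬A) ⊑ (A ⊔ ∀r.(∀r.F ⊓ ∃r.⊤)): entailed.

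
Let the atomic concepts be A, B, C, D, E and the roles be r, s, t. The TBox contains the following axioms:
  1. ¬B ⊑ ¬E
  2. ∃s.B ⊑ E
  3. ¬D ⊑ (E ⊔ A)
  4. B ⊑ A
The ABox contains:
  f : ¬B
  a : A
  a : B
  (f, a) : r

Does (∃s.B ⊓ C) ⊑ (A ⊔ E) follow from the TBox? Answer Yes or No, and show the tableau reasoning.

1. (∃s.B ⊓ C) ⊑ (A ⊔ E)  ⇔  ((∃s.B ⊓ C) ⊓ (¬A ⊓ ¬E)) unsat w.r.t. T
   all branches close; clash {A, ¬A} at x₀
2. Hence (∃s.B ⊓ C) ⊑ (A ⊔ E): entailed.

Yes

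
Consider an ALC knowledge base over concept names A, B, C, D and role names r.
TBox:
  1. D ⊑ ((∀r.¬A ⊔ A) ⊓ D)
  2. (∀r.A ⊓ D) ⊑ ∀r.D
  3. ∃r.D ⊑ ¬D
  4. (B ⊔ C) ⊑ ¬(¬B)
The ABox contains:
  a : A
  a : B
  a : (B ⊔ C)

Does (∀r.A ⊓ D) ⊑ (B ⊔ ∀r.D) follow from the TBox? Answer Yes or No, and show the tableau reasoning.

Yes

1. (∀r.A ⊓ D) ⊑ (B ⊔ ∀r.D)  ⇔  ((∀r.A ⊓ D) ⊓ (¬B ⊓ ∃r.¬D)) unsat w.r.t. T
   all branches close; clash {B, ¬B} at x₀
2. Hence (∀r.A ⊓ D) ⊑ (B ⊔ ∀r.D): entailed.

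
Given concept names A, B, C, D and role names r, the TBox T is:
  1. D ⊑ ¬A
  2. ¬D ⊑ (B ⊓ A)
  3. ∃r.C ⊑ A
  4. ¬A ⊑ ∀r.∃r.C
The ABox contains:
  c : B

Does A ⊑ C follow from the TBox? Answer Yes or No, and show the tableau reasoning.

1. A ⊑ C  ⇔  (A ⊓ ¬C) unsat w.r.t. T
   open: L(x₀) ⊇ {A, B, ¬C, ¬D}
2. Hence A ⊑ C: not entailed.

No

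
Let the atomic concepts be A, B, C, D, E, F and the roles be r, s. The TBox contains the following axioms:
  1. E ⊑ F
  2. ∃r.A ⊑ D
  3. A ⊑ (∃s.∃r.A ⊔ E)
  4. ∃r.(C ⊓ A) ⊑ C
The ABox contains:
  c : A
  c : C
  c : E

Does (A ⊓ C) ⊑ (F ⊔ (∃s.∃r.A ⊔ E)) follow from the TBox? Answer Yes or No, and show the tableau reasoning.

Yes

1. (A ⊓ C) ⊑ (F ⊔ (∃s.∃r.A ⊔ E))  ⇔  ((A ⊓ C) ⊓ (¬F ⊓ (∀s.∀r.¬A ⊓ ¬E))) unsat w.r.t. T
   all branches close; clash {E, ¬E} at x₀
2. Hence (A ⊓ C) ⊑ (F ⊔ (∃s.∃r.A ⊔ E)): entailed.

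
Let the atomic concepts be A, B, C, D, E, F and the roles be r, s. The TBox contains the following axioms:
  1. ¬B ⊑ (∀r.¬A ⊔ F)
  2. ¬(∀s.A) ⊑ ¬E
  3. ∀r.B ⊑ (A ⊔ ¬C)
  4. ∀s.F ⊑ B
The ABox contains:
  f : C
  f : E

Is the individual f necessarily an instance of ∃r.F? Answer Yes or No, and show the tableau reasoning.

1. f : ∃r.F?  L(f) = {C, E} ∪ {∀r.¬F}
   open: L(f) ⊇ {B, C, E, ∀r.¬F, ∀s.A, …} (+ ∃-successors) — f ∉ ∃r.F possible
2. Hence f : ∃r.F: not entailed.

No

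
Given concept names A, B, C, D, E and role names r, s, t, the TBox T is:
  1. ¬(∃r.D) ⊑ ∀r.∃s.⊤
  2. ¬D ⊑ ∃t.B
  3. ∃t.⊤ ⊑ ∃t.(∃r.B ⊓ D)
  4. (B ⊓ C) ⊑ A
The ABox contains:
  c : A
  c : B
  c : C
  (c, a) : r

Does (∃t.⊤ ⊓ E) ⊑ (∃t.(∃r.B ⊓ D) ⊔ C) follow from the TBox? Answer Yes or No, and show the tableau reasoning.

1. (∃t.⊤ ⊓ E) ⊑ (∃t.(∃r.B ⊓ D) ⊔ C)  ⇔  ((∃t.⊤ ⊓ E) ⊓ (∀t.(∀r.¬B ⊔ ¬D) ⊓ ¬C)) unsat w.r.t. T
   all branches close; clash {D, ¬D} at an ∃-successor
2. Hence (∃t.⊤ ⊓ E) ⊑ (∃t.(∃r.B ⊓ D) ⊔ C): entailed.

Yes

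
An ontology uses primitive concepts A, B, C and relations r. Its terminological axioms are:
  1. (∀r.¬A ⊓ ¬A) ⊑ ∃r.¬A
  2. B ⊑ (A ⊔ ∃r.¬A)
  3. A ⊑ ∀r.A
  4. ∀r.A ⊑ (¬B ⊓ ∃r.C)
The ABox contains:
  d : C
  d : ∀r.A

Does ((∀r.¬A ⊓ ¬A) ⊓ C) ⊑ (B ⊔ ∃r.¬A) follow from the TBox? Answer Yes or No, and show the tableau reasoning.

Yes

1. ((∀r.¬A ⊓ ¬A) ⊓ C) ⊑ (B ⊔ ∃r.¬A)  ⇔  (((∀r.¬A ⊓ ¬A) ⊓ C) ⊓ (¬B ⊓ ∀r.A)) unsat w.r.t. T
   all branches close; clash {A, ¬A} at an ∃-successor
2. Hence ((∀r.¬A ⊓ ¬A) ⊓ C) ⊑ (B ⊔ ∃r.¬A): entailed.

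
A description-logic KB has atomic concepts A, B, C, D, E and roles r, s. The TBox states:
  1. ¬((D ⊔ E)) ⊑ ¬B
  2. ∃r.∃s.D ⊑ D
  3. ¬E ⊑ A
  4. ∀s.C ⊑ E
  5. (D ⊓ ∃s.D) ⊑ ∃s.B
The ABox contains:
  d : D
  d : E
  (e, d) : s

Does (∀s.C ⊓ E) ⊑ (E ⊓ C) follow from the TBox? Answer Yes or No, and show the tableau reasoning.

1. (∀s.C ⊓ E) ⊑ (E ⊓ C)  ⇔  ((∀s.C ⊓ E) ⊓ (¬E ⊔ ¬C)) unsat w.r.t. T
   open: L(x₀) ⊇ {E, ¬C, ¬D, ∀r.∀s.¬D, ∀s.C}
2. Hence (∀s.C ⊓ E) ⊑ (E ⊓ C): not entailed.

No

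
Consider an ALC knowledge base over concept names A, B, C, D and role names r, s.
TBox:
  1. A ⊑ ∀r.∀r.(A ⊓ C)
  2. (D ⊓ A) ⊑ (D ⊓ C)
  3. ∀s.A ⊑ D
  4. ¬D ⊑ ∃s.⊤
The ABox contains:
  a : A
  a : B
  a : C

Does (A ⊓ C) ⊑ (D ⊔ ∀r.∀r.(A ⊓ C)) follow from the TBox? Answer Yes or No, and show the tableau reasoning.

Yes

1. (A ⊓ C) ⊑ (D ⊔ ∀r.∀r.(A ⊓ C))  ⇔  ((A ⊓ C) ⊓ (¬D ⊓ ∃r.∃r.(¬A ⊔ ¬C))) unsat w.r.t. T
   all branches close; clash {D, ¬D} at x₀
2. Hence (A ⊓ C) ⊑ (D ⊔ ∀r.∀r.(A ⊓ C)): entailed.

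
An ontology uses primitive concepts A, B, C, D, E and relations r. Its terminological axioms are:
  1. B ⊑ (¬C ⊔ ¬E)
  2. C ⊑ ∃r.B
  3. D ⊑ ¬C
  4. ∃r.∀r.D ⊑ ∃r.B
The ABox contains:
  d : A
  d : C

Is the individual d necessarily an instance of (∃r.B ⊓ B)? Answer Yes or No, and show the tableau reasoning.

1. d : (∃r.B ⊓ B)?  L(d) = {A, C} ∪ {(∀r.¬B ⊔ ¬B)}
   apply at d: C⊑∃r.B
   open: L(d) ⊇ {A, C, ¬B, ¬D, ∃r.B} (+ ∃-successors) — d ∉ (∃r.B ⊓ B) possible
2. Hence d : (∃r.B ⊓ B): not entailed.

No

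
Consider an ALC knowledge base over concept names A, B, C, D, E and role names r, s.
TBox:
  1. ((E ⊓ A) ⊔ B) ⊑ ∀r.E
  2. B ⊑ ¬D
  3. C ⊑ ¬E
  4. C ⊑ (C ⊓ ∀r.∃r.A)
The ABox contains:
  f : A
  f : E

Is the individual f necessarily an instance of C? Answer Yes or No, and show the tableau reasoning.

No

1. f : C?  L(f) = {A, E} ∪ {¬C}
   open: L(f) ⊇ {A, E, ¬B, ¬C, ∀r.E} — f ∉ C possible
2. Hence f : C: not entailed.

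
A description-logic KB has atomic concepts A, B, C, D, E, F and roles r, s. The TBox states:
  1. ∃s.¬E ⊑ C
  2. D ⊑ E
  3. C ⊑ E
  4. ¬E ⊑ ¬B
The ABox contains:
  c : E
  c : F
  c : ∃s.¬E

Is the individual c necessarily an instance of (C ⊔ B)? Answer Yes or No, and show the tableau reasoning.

1. c : (C ⊔ B)?  L(c) = {E, F, ∃s.¬E} ∪ {(¬C ⊓ ¬B)}
   clash {C, ¬C} at c — c ∈ (C ⊔ B)
2. Hence c : (C ⊔ B): entailed.

Yes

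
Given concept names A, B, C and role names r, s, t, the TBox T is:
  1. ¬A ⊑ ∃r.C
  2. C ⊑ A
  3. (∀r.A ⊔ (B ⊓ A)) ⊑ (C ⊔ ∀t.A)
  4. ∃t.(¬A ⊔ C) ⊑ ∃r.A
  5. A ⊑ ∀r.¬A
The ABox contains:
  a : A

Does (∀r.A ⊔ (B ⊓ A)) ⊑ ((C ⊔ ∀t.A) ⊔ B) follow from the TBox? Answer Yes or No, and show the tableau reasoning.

Yes

1. (∀r.A ⊔ (B ⊓ A)) ⊑ ((C ⊔ ∀t.A) ⊔ B)  ⇔  ((∀r.A ⊔ (B ⊓ A)) ⊓ ((¬C ⊓ ∃t.¬A) ⊓ ¬B)) unsat w.r.t. T
   all branches close; clash {B, ¬B} at x₀
2. Hence (∀r.A ⊔ (B ⊓ A)) ⊑ ((C ⊔ ∀t.A) ⊔ B): entailed.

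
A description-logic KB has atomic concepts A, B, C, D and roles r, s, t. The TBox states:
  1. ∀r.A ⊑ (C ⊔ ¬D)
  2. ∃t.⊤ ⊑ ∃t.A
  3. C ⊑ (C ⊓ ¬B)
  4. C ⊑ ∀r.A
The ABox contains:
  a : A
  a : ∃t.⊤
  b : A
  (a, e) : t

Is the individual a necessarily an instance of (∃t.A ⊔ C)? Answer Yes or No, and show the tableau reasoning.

1. a : (∃t.A ⊔ C)?  L(a) = {A, ∃t.⊤} ∪ {(∀t.¬A ⊓ ¬C)}
   clash {A, ¬A} at an ∃-successor — a ∈ (∃t.A ⊔ C)
2. Hence a : (∃t.A ⊔ C): entailed.

Yes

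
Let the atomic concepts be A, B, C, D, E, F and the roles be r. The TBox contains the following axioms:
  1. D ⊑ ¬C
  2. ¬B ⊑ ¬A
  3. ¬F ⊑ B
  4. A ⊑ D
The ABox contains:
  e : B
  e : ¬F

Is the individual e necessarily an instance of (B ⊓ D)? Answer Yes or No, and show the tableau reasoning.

1. e : (B ⊓ D)?  L(e) = {B, ¬F} ∪ {(¬B ⊔ ¬D)}
   open: L(e) ⊇ {B, ¬A, ¬D, ¬F} — e ∉ (B ⊓ D) possible
2. Hence e : (B ⊓ D): not entailed.

No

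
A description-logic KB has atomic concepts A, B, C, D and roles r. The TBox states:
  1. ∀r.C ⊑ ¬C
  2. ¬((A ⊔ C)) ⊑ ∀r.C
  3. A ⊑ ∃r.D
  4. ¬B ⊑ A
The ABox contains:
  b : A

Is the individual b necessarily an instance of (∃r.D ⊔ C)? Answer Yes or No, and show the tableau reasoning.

Yes

1. b : (∃r.D ⊔ C)?  L(b) = {A} ∪ {(∀r.¬D ⊓ ¬C)}
   clash {D, ¬D} at an ∃-successor — b ∈ (∃r.D ⊔ C)
2. Hence b : (∃r.D ⊔ C): entailed.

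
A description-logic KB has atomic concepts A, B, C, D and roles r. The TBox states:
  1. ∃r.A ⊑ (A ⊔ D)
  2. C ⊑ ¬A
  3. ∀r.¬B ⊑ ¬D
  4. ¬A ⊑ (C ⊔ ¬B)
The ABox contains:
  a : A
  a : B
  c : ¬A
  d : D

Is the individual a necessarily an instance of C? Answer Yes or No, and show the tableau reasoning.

1. a : C?  L(a) = {A, B} ∪ {¬C}
   open: L(a) ⊇ {A, B, ¬C, ∀r.¬A, ∃r.B} (+ ∃-successors) — a ∉ C possible
2. Hence a : C: not entailed.

No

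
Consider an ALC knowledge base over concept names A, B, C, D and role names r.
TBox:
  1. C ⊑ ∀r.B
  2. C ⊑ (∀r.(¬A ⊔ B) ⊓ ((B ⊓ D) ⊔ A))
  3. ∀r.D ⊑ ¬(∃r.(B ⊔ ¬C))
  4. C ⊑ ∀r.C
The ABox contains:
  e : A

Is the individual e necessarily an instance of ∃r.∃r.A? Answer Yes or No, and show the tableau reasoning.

1. e : ∃r.∃r.A?  L(e) = {A} ∪ {∀r.∀r.¬A}
   open: L(e) ⊇ {A, ¬C, ∀r.∀r.¬A, ∃r.¬D} (+ ∃-successors) — e ∉ ∃r.∃r.A possible
2. Hence e : ∃r.∃r.A: not entailed.

No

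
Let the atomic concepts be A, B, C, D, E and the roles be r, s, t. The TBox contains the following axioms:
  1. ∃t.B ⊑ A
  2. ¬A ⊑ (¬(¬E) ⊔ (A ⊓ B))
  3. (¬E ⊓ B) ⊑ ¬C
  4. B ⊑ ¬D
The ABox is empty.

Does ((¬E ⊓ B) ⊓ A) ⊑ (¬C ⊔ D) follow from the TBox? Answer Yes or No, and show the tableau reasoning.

Yes

1. ((¬E ⊓ B) ⊓ A) ⊑ (¬C ⊔ D)  ⇔  (((¬E ⊓ B) ⊓ A) ⊓ (C ⊓ ¬D)) unsat w.r.t. T
   all branches close; clash {C, ¬C} at x₀
2. Hence ((¬E ⊓ B) ⊓ A) ⊑ (¬C ⊔ D): entailed.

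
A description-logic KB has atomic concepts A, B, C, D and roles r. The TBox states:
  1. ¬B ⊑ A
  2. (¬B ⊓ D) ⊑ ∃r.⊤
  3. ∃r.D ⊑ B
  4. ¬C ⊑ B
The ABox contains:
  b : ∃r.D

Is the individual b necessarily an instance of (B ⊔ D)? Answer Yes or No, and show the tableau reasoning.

Yes

1. b : (B ⊔ D)?  L(b) = {∃r.D} ∪ {(¬B ⊓ ¬D)}
   clash {B, ¬B} at b — b ∈ (B ⊔ D)
2. Hence b : (B ⊔ D): entailed.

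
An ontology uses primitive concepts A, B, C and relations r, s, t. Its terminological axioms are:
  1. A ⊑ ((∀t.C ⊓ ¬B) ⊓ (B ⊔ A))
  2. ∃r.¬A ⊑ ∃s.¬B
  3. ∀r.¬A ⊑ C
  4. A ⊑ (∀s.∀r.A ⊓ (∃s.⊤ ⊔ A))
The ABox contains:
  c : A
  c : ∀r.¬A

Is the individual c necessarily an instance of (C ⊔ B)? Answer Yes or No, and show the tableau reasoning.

Yes

1. c : (C ⊔ B)?  L(c) = {A, ∀r.¬A} ∪ {(¬C ⊓ ¬B)}
   clash {C, ¬C} at c — c ∈ (C ⊔ B)
2. Hence c : (C ⊔ B): entailed.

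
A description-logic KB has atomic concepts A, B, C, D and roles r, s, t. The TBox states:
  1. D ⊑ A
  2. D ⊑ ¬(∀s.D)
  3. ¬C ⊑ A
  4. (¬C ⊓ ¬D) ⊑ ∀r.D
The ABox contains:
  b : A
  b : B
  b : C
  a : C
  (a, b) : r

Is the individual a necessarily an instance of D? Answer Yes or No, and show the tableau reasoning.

No

1. a : D?  L(a) = {C} ∪ {¬D}
   open: L(a) ⊇ {C, ¬D} — a ∉ D possible
2. Hence a : D: not entailed.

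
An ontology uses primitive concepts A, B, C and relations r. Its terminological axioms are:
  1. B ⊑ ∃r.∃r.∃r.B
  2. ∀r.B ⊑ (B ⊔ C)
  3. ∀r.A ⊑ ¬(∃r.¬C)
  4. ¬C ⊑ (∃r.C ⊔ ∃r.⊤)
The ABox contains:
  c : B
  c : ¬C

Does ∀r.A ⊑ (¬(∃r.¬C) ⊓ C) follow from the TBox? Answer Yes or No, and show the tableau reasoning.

1. ∀r.A ⊑ (¬(∃r.¬C) ⊓ C)  ⇔  (∀r.A ⊓ (∃r.¬C ⊔ ¬C)) unsat w.r.t. T
   apply at x₀: ∀r.A⊑¬(∃r.¬C)
   open: L(x₀) ⊇ {¬B, ¬C, ∀r.A, ∀r.C, ∃r.C, …} (+ ∃-successors)
2. Hence ∀r.A ⊑ (¬(∃r.¬C) ⊓ C): not entailed.

No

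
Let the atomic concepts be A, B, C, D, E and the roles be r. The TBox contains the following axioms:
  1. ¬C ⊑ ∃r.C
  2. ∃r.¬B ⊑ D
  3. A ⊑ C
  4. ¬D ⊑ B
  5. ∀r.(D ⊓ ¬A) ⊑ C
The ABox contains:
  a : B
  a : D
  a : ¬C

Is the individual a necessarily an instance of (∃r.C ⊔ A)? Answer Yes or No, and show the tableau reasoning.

1. a : (∃r.C ⊔ A)?  L(a) = {B, D, ¬C} ∪ {(∀r.¬C ⊓ ¬A)}
   clash {C, ¬C} at a — a ∈ (∃r.C ⊔ A)
2. Hence a : (∃r.C ⊔ A): entailed.

Yes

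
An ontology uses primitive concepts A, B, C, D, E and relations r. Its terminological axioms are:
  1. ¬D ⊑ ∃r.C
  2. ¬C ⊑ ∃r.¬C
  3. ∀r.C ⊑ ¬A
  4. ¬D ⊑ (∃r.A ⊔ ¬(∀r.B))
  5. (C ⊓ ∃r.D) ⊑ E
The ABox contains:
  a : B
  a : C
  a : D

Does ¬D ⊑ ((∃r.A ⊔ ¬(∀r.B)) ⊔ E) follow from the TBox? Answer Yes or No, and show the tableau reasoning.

1. ¬D ⊑ ((∃r.A ⊔ ¬(∀r.B)) ⊔ E)  ⇔  (¬D ⊓ ((∀r.¬A ⊓ ∀r.B) ⊓ ¬E)) unsat w.r.t. T
   all branches close; clash {E, ¬E} at x₀
2. Hence ¬D ⊑ ((∃r.A ⊔ ¬(∀r.B)) ⊔ E): entailed.

Yes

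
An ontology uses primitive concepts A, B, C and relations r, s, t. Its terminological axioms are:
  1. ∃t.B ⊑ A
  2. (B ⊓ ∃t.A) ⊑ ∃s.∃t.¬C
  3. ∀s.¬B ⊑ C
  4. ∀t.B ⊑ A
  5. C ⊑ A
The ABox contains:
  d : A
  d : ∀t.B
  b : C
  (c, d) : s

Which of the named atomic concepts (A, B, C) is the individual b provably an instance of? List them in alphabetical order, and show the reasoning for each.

{A, C}

1. b : A?  L(b) = {C} ∪ {¬A}
   clash {A, ¬A} at b — b ∈ A
2. b : B?  L(b) = {C} ∪ {¬B}
   apply at b: C⊑A
   open: L(b) ⊇ {A, C, ¬B} — b ∉ B possible
3. b : C?  L(b) = {C} ∪ {¬C}
   clash {C, ¬C} at b — b ∈ C
4. Entailed for b: {A, C}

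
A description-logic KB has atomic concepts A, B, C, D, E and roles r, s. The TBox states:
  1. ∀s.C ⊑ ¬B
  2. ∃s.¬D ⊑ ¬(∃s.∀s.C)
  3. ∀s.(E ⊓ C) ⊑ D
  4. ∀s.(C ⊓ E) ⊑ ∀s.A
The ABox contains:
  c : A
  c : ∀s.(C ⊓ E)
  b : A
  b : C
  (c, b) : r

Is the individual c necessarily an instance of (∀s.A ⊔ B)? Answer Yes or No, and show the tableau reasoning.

Yes

1. c : (∀s.A ⊔ B)?  L(c) = {A, ∀s.(C ⊓ E)} ∪ {(∃s.¬A ⊓ ¬B)}
   clash {A, ¬A} at an ∃-successor — c ∈ (∀s.A ⊔ B)
2. Hence c : (∀s.A ⊔ B): entailed.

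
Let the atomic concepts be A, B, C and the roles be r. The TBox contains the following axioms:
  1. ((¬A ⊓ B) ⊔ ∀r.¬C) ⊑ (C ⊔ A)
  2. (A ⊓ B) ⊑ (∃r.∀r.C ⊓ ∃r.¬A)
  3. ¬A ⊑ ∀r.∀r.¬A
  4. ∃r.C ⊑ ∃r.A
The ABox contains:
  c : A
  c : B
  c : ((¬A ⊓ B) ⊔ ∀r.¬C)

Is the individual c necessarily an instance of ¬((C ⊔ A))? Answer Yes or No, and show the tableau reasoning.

No

1. c : ¬((C ⊔ A))?  L(c) = {A, B, ((¬A ⊓ B) ⊔ ∀r.¬C)} ∪ {(C ⊔ A)}
   open: L(c) ⊇ {A, B, ∀r.¬C, ∃r.¬A, ∃r.∀r.C} (+ ∃-successors) — c ∉ ¬((C ⊔ A)) possible
2. Hence c : ¬((C ⊔ A)): not entailed.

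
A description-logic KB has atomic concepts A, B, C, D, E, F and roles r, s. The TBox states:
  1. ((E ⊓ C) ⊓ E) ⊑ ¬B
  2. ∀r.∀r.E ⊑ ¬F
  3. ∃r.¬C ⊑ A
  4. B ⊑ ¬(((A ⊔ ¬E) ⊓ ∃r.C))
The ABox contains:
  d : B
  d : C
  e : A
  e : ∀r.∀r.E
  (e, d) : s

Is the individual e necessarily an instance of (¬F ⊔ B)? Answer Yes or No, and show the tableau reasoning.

1. e : (¬F ⊔ B)?  L(e) = {A, ∀r.∀r.E} ∪ {(F ⊓ ¬B)}
   clash {F, ¬F} at e — e ∈ (¬F ⊔ B)
2. Hence e : (¬F ⊔ B): entailed.

Yes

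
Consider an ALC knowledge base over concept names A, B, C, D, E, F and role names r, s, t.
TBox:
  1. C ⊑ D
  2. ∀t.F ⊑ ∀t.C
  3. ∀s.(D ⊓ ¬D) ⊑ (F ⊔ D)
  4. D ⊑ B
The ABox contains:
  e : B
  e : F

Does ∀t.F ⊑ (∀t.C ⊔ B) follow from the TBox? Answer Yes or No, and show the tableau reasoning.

Yes

1. ∀t.F ⊑ (∀t.C ⊔ B)  ⇔  (∀t.F ⊓ (∃t.¬C ⊓ ¬B)) unsat w.r.t. T
   all branches close; clash {B, ¬B} at x₀
2. Hence ∀t.F ⊑ (∀t.C ⊔ B): entailed.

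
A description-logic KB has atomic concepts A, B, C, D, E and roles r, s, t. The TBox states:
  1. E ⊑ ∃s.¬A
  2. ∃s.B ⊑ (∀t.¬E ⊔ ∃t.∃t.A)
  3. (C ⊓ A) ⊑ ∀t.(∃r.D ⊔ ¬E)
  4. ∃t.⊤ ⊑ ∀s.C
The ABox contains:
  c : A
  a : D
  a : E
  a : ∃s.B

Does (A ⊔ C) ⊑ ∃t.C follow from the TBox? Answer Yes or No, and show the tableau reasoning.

No

1. (A ⊔ C) ⊑ ∃t.C  ⇔  ((A ⊔ C) ⊓ ∀t.¬C) unsat w.r.t. T
   open: L(x₀) ⊇ {A, ¬C, ¬E, ∀s.¬B, ∀t.¬C, …}
2. Hence (A ⊔ C) ⊑ ∃t.C: not entailed.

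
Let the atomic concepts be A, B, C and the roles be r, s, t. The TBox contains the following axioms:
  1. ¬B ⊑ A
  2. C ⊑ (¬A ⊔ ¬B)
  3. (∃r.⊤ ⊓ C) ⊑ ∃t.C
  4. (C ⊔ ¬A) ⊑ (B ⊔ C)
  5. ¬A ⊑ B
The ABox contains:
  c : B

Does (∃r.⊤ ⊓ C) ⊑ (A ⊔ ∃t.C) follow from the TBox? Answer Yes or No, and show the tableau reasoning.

1. (∃r.⊤ ⊓ C) ⊑ (A ⊔ ∃t.C)  ⇔  ((∃r.⊤ ⊓ C) ⊓ (¬A ⊓ ∀t.¬C)) unsat w.r.t. T
   all branches close; clash {C, ¬C} at an ∃-successor
2. Hence (∃r.⊤ ⊓ C) ⊑ (A ⊔ ∃t.C): entailed.

Yes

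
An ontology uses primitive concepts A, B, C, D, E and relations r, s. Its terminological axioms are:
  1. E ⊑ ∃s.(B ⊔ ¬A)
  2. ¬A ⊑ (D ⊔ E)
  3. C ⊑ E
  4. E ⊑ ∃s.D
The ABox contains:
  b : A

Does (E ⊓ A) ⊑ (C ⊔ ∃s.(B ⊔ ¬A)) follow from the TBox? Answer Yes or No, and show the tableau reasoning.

1. (E ⊓ A) ⊑ (C ⊔ ∃s.(B ⊔ ¬A))  ⇔  ((E ⊓ A) ⊓ (¬C ⊓ ∀s.(¬B ⊓ A))) unsat w.r.t. T
   all branches close; clash {A, ¬A} at an ∃-successor
2. Hence (E ⊓ A) ⊑ (C ⊔ ∃s.(B ⊔ ¬A)): entailed.

Yes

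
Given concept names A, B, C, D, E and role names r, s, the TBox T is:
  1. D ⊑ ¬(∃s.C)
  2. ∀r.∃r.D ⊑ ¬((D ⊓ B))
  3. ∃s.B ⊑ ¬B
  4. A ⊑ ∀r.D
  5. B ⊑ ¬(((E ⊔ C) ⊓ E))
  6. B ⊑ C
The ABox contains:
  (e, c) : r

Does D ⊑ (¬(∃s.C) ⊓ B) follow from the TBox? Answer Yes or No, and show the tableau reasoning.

1. D ⊑ (¬(∃s.C) ⊓ B)  ⇔  (D ⊓ (∃s.C ⊔ ¬B)) unsat w.r.t. T
   apply at x₀: D⊑¬(∃s.C)
   open: L(x₀) ⊇ {D, ¬A, ¬B, ∀s.¬C, ∃r.∀r.¬D} (+ ∃-successors)
2. Hence D ⊑ (¬(∃s.C) ⊓ B): not entailed.

No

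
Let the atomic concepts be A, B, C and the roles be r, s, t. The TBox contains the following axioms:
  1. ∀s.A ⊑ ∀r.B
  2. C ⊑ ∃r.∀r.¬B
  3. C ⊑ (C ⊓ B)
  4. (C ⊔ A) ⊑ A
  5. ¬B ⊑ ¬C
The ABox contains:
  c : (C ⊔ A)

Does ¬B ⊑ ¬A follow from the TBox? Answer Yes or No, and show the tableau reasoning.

1. ¬B ⊑ ¬A  ⇔  (¬B ⊓ A) unsat w.r.t. T
   apply at x₀: ¬B⊑¬C
   open: L(x₀) ⊇ {A, ¬B, ¬C, ∃s.¬A} (+ ∃-successors)
2. Hence ¬B ⊑ ¬A: not entailed.

No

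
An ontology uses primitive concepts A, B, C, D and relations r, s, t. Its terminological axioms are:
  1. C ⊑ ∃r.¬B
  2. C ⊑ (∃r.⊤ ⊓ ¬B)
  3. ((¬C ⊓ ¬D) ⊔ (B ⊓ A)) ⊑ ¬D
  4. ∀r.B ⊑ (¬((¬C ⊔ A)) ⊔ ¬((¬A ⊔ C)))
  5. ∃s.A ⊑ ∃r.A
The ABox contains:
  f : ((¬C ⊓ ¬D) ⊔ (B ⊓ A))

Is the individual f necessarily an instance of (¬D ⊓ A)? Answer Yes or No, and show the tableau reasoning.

1. f : (¬D ⊓ A)?  L(f) = {((¬C ⊓ ¬D) ⊔ (B ⊓ A))} ∪ {(D ⊔ ¬A)}
   apply at f: ((¬C ⊓ ¬D) ⊔ (B ⊓ A))⊑¬D
   open: L(f) ⊇ {¬A, ¬C, ¬D, ∀s.¬A, ∃r.¬B} (+ ∃-successors) — f ∉ (¬D ⊓ A) possible
2. Hence f : (¬D ⊓ A): not entailed.

No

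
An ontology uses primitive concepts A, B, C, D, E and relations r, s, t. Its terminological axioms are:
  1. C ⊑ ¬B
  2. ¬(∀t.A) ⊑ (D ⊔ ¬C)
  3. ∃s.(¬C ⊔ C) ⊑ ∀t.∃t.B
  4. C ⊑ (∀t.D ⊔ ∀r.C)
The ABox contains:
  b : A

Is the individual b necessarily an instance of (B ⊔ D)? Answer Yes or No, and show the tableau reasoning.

1. b : (B ⊔ D)?  L(b) = {A} ∪ {(¬B ⊓ ¬D)}
   open: L(b) ⊇ {A, ¬B, ¬C, ¬D, ∀s.(C ⊓ ¬C), …} — b ∉ (B ⊔ D) possible
2. Hence b : (B ⊔ D): not entailed.

No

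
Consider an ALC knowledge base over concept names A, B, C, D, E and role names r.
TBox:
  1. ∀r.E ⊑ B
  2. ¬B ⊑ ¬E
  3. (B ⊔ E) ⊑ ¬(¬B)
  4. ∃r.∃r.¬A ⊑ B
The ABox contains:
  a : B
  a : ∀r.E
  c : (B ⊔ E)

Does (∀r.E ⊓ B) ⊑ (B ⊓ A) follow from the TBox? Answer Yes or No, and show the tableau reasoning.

No

1. (∀r.E ⊓ B) ⊑ (B ⊓ A)  ⇔  ((∀r.E ⊓ B) ⊓ (¬B ⊔ ¬A)) unsat w.r.t. T
   open: L(x₀) ⊇ {B, ¬A, ∀r.E}
2. Hence (∀r.E ⊓ B) ⊑ (B ⊓ A): not entailed.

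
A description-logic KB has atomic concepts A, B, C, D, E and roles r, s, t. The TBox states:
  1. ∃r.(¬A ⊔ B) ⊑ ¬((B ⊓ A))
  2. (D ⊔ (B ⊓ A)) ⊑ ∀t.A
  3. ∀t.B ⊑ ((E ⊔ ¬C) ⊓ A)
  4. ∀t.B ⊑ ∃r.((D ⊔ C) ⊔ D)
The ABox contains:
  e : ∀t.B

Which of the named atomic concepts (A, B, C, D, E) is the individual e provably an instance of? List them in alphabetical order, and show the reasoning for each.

{A}

1. e : A?  L(e) = {∀t.B} ∪ {¬A}
   clash {A, ¬A} at e — e ∈ A
2. e : B?  L(e) = {∀t.B} ∪ {¬B}
   apply at e: ∀t.B⊑((E ⊔ ¬C) ⊓ A); ∀t.B⊑∃r.((D ⊔ C) ⊔ D)
   open: L(e) ⊇ {A, E, ¬B, ¬D, ∀t.B, …} (+ ∃-successors) — e ∉ B possible
3. e : C?  L(e) = {∀t.B} ∪ {¬C}
   apply at e: ∀t.B⊑((E ⊔ ¬C) ⊓ A); ∀t.B⊑∃r.((D ⊔ C) ⊔ D)
   open: L(e) ⊇ {A, ¬B, ¬C, ¬D, ∀t.B, …} (+ ∃-successors) — e ∉ C possible
4. e : D?  L(e) = {∀t.B} ∪ {¬D}
   apply at e: ∀t.B⊑((E ⊔ ¬C) ⊓ A); ∀t.B⊑∃r.((D ⊔ C) ⊔ D)
   open: L(e) ⊇ {A, E, ¬B, ¬D, ∀t.B, …} (+ ∃-successors) — e ∉ D possible
5. e : E?  L(e) = {∀t.B} ∪ {¬E}
   apply at e: ∀t.B⊑((E ⊔ ¬C) ⊓ A); ∀t.B⊑∃r.((D ⊔ C) ⊔ D)
   open: L(e) ⊇ {A, ¬B, ¬C, ¬D, ¬E, …} (+ ∃-successors) — e ∉ E possible
6. Entailed for e: {A}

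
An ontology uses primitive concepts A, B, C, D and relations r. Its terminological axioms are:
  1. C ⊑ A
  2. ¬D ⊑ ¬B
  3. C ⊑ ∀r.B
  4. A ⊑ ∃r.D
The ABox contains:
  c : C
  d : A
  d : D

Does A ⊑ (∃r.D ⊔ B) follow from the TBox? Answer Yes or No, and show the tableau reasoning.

Yes

1. A ⊑ (∃r.D ⊔ B)  ⇔  (A ⊓ (∀r.¬D ⊓ ¬B)) unsat w.r.t. T
   all branches close; clash {D, ¬D} at an ∃-successor
2. Hence A ⊑ (∃r.D ⊔ B): entailed.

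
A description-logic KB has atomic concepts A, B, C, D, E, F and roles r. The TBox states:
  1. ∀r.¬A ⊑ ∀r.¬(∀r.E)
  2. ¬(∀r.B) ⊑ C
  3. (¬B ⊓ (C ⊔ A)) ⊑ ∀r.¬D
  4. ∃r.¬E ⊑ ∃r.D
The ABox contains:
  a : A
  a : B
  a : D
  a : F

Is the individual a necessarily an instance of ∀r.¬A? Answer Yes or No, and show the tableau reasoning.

1. a : ∀r.¬A?  L(a) = {A, B, D, F} ∪ {∃r.A}
   open: L(a) ⊇ {A, B, D, F, ∀r.B, …} (+ ∃-successors) — a ∉ ∀r.¬A possible
2. Hence a : ∀r.¬A: not entailed.

No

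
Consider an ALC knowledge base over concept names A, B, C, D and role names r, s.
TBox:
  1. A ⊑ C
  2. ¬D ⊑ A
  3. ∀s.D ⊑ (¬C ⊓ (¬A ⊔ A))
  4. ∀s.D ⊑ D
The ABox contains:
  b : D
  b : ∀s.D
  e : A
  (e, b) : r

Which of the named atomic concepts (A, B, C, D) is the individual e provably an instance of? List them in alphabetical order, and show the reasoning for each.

1. e : A?  L(e) = {A} ∪ {¬A}
   clash {A, ¬A} at e — e ∈ A
2. e : B?  L(e) = {A} ∪ {¬B}
   apply at e: A⊑C
   open: L(e) ⊇ {A, C, ¬B, ∃s.¬D} (+ ∃-successors) — e ∉ B possible
3. e : C?  L(e) = {A} ∪ {¬C}
   clash {C, ¬C} at e — e ∈ C
4. e : D?  L(e) = {A} ∪ {¬D}
   apply at e: A⊑C
   open: L(e) ⊇ {A, C, ¬D, ∃s.¬D} (+ ∃-successors) — e ∉ D possible
5. Entailed for e: {A, C}

{A, C}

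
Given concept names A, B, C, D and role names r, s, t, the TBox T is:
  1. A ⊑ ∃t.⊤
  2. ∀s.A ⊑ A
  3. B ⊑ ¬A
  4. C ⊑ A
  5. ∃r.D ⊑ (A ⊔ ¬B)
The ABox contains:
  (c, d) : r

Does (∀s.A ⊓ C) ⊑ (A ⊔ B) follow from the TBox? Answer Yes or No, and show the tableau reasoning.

1. (∀s.A ⊓ C) ⊑ (A ⊔ B)  ⇔  ((∀s.A ⊓ C) ⊓ (¬A ⊓ ¬B)) unsat w.r.t. T
   all branches close; clash {A, ¬A} at x₀
2. Hence (∀s.A ⊓ C) ⊑ (A ⊔ B): entailed.

Yes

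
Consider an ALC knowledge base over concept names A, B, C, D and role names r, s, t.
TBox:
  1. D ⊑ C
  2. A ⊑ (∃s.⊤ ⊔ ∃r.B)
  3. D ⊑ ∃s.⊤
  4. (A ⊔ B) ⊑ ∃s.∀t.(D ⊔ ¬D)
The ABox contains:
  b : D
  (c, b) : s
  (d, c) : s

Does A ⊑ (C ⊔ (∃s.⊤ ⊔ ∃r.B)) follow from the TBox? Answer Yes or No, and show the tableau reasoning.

1. A ⊑ (C ⊔ (∃s.⊤ ⊔ ∃r.B))  ⇔  (A ⊓ (¬C ⊓ (∀s.⊥ ⊓ ∀r.¬B))) unsat w.r.t. T
   all branches close; clash {C, ¬C} at x₀
2. Hence A ⊑ (C ⊔ (∃s.⊤ ⊔ ∃r.B)): entailed.

Yes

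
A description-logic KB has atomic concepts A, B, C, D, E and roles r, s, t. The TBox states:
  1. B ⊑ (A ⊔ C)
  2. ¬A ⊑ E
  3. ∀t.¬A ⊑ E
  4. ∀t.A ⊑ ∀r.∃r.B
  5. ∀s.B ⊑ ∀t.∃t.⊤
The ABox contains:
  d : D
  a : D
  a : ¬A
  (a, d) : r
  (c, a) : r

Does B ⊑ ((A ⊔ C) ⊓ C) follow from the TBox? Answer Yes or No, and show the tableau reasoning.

No

1. B ⊑ ((A ⊔ C) ⊓ C)  ⇔  (B ⊓ ((¬A ⊓ ¬C) ⊔ ¬C)) unsat w.r.t. T
   apply at x₀: B⊑(A ⊔ C)
   open: L(x₀) ⊇ {A, B, ¬C, ∃s.¬B, ∃t.A, …} (+ ∃-successors)
2. Hence B ⊑ ((A ⊔ C) ⊓ C): not entailed.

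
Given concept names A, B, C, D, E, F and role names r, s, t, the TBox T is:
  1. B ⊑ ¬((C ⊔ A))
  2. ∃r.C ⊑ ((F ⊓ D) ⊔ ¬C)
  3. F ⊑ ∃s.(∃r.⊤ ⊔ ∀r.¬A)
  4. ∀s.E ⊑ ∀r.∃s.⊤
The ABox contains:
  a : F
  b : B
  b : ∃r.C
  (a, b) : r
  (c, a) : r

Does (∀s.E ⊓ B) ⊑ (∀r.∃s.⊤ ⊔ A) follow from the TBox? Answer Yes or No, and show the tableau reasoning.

1. (∀s.E ⊓ B) ⊑ (∀r.∃s.⊤ ⊔ A)  ⇔  ((∀s.E ⊓ B) ⊓ (∃r.∀s.⊥ ⊓ ¬A)) unsat w.r.t. T
   all branches close; clash ⊥ at an ∃-successor
2. Hence (∀s.E ⊓ B) ⊑ (∀r.∃s.⊤ ⊔ A): entailed.

Yes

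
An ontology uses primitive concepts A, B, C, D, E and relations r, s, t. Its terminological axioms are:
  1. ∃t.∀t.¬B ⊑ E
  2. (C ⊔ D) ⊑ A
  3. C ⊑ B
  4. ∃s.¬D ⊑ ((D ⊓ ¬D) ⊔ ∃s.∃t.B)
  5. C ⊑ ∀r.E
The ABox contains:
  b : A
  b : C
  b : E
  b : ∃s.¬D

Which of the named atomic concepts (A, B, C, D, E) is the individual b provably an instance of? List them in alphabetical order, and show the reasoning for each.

1. b : A?  L(b) = {A, C, E, ∃s.¬D} ∪ {¬A}
   clash {A, ¬A} at b — b ∈ A
2. b : B?  L(b) = {A, C, E, ∃s.¬D} ∪ {¬B}
   clash {B, ¬B} at b — b ∈ B
3. b : C?  L(b) = {A, C, E, ∃s.¬D} ∪ {¬C}
   clash {C, ¬C} at b — b ∈ C
4. b : D?  L(b) = {A, C, E, ∃s.¬D} ∪ {¬D}
   apply at b: C⊑B; ∃s.¬D⊑((D ⊓ ¬D) ⊔ ∃s.∃t.B); C⊑∀r.E
   open: L(b) ⊇ {A, B, C, E, ¬D, …} (+ ∃-successors) — b ∉ D possible
5. b : E?  L(b) = {A, C, E, ∃s.¬D} ∪ {¬E}
   clash {E, ¬E} at b — b ∈ E
6. Entailed for b: {A, B, C, E}

{A, B, C, E}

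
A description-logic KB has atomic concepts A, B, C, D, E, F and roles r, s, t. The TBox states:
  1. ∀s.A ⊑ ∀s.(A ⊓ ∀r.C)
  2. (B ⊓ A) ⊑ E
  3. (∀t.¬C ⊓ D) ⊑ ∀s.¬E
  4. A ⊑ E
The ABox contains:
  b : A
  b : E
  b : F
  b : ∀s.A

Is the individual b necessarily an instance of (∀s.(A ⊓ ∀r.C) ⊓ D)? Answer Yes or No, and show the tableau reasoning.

No

1. b : (∀s.(A ⊓ ∀r.C) ⊓ D)?  L(b) = {A, E, F, ∀s.A} ∪ {(∃s.(¬A ⊔ ∃r.¬C) ⊔ ¬D)}
   apply at b: ∀s.A⊑∀s.(A ⊓ ∀r.C)
   open: L(b) ⊇ {A, E, F, ¬D, ∀s.(A ⊓ ∀r.C), …} (+ ∃-successors) — b ∉ (∀s.(A ⊓ ∀r.C) ⊓ D) possible
2. Hence b : (∀s.(A ⊓ ∀r.C) ⊓ D): not entailed.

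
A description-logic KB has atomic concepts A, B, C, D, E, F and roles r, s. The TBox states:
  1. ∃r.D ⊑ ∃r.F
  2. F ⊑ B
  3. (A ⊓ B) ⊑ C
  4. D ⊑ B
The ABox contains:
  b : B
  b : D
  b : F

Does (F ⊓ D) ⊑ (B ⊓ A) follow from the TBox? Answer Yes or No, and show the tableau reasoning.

1. (F ⊓ D) ⊑ (B ⊓ A)  ⇔  ((F ⊓ D) ⊓ (¬B ⊔ ¬A)) unsat w.r.t. T
   apply at x₀: F⊑B; D⊑B
   open: L(x₀) ⊇ {B, D, F, ¬A, ∀r.¬D}
2. Hence (F ⊓ D) ⊑ (B ⊓ A): not entailed.

No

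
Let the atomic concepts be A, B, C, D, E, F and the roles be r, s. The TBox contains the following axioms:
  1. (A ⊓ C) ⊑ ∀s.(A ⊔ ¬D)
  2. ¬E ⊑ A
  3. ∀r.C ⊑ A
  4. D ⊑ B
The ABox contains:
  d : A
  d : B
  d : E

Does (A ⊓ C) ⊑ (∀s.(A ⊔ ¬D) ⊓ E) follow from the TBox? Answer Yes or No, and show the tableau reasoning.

No

1. (A ⊓ C) ⊑ (∀s.(A ⊔ ¬D) ⊓ E)  ⇔  ((A ⊓ C) ⊓ (∃s.(¬A ⊓ D) ⊔ ¬E)) unsat w.r.t. T
   apply at x₀: (A ⊓ C)⊑∀s.(A ⊔ ¬D)
   open: L(x₀) ⊇ {A, C, ¬D, ¬E, ∀s.(A ⊔ ¬D)}
2. Hence (A ⊓ C) ⊑ (∀s.(A ⊔ ¬D) ⊓ E): not entailed.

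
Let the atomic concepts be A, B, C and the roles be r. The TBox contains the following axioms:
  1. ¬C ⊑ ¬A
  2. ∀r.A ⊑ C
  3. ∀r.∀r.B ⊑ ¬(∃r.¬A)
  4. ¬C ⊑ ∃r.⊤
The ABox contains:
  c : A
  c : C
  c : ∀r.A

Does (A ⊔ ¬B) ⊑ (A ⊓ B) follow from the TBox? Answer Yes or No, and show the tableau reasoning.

1. (A ⊔ ¬B) ⊑ (A ⊓ B)  ⇔  ((A ⊔ ¬B) ⊓ (¬A ⊔ ¬B)) unsat w.r.t. T
   open: L(x₀) ⊇ {A, C, ¬B, ∃r.∃r.¬B} (+ ∃-successors)
2. Hence (A ⊔ ¬B) ⊑ (A ⊓ B): not entailed.

No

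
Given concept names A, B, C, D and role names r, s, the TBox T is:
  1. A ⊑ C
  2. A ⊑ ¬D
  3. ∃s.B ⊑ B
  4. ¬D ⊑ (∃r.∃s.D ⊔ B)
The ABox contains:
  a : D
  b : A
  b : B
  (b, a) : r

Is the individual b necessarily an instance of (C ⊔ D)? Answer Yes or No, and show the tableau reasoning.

Yes

1. b : (C ⊔ D)?  L(b) = {A, B} ∪ {(¬C ⊓ ¬D)}
   clash {C, ¬C} at b — b ∈ (C ⊔ D)
2. Hence b : (C ⊔ D): entailed.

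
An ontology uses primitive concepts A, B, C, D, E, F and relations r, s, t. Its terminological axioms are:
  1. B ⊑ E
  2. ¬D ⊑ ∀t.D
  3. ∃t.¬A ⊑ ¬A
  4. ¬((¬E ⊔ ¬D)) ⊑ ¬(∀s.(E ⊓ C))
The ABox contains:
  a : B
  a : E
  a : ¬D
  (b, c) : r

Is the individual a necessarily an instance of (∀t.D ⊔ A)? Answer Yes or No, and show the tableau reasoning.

1. a : (∀t.D ⊔ A)?  L(a) = {B, E, ¬D} ∪ {(∃t.¬D ⊓ ¬A)}
   clash {D, ¬D} at an ∃-successor — a ∈ (∀t.D ⊔ A)
2. Hence a : (∀t.D ⊔ A): entailed.

Yes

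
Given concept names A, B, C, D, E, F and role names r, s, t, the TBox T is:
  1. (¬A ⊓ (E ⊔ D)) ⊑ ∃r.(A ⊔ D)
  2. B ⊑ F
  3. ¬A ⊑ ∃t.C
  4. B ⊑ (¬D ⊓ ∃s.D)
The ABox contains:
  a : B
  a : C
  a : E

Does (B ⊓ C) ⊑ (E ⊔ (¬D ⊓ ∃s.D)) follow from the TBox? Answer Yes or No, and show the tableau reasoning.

Yes

1. (B ⊓ C) ⊑ (E ⊔ (¬D ⊓ ∃s.D))  ⇔  ((B ⊓ C) ⊓ (¬E ⊓ (D ⊔ ∀s.¬D))) unsat w.r.t. T
   all branches close; clash {D, ¬D} at an ∃-successor
2. Hence (B ⊓ C) ⊑ (E ⊔ (¬D ⊓ ∃s.D)): entailed.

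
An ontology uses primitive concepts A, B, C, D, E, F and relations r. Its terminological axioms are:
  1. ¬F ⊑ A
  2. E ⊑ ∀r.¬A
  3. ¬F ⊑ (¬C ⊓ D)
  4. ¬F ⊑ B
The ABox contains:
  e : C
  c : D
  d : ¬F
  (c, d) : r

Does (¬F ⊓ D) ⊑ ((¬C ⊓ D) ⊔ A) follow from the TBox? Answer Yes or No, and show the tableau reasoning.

1. (¬F ⊓ D) ⊑ ((¬C ⊓ D) ⊔ A)  ⇔  ((¬F ⊓ D) ⊓ ((C ⊔ ¬D) ⊓ ¬A)) unsat w.r.t. T
   all branches close; clash {A, ¬A} at x₀
2. Hence (¬F ⊓ D) ⊑ ((¬C ⊓ D) ⊔ A): entailed.

Yes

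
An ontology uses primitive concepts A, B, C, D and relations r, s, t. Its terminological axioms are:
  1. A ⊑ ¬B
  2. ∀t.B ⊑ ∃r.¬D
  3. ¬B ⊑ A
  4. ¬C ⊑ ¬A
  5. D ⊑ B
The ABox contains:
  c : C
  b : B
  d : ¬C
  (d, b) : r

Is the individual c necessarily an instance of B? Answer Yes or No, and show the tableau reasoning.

1. c : B?  L(c) = {C} ∪ {¬B}
   apply at c: ¬B⊑A
   open: L(c) ⊇ {A, C, ¬B, ¬D, ∃t.¬B} (+ ∃-successors) — c ∉ B possible
2. Hence c : B: not entailed.

No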